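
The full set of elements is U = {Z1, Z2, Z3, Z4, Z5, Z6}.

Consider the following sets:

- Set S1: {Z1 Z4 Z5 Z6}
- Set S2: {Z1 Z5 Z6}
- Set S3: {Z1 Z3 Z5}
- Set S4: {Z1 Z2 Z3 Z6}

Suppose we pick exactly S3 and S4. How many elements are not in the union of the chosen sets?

1

Union of S3, S4 = {Z1, Z2, Z3, Z5, Z6}.
Not covered: Z4 — 1 element.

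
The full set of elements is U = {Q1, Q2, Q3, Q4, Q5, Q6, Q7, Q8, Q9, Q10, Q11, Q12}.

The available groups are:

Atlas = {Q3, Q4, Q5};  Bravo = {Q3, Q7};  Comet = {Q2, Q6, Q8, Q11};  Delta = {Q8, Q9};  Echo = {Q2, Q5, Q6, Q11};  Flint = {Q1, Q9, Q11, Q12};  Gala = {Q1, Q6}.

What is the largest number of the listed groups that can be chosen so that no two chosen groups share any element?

3

Atlas, Delta, Gala are pairwise disjoint (Atlas={Q3,Q4,Q5}; Delta={Q8,Q9}; Gala={Q1,Q6}).
Every remaining group overlaps one of these, and no 4 of the listed groups are pairwise disjoint, so 3 is the maximum.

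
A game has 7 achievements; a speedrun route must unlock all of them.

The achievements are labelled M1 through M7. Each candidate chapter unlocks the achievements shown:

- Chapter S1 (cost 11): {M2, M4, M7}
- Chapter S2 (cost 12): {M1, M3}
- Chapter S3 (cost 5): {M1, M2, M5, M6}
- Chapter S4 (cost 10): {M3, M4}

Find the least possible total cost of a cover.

26

S1, S3, S4 together cover every achievement (S1 ∪ S3 ∪ S4 = {M1, M2, M3, M4, M5, M6, M7}); total cost 11 + 5 + 10 = 26.
No covering selection has total cost below 26.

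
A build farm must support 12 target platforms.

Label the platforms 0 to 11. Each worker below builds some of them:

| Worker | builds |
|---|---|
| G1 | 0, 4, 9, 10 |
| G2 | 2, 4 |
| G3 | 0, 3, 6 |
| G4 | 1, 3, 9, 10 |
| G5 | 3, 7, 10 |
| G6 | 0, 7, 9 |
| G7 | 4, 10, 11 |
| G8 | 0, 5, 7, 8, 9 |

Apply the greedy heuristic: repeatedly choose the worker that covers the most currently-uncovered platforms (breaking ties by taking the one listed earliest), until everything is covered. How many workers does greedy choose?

Greedy: pick G8 (covers 5 new) → pick G4 (covers 3 new) → pick G2 (covers 2 new) → pick G3 (covers 1 new) → pick G7 (covers 1 new). Total picks: 5.

5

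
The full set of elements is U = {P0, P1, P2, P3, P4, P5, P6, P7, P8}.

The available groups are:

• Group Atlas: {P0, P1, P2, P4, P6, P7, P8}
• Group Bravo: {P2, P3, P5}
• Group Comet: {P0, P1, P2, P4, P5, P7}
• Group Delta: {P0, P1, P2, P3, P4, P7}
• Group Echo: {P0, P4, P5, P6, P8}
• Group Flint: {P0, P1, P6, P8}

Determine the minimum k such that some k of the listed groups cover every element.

Atlas and Bravo cover everything between them: the union {P0, P1, P2, P3, P4, P5, P6, P7, P8} is all of U.
No single group has all 9 elements (the largest, Atlas, has 7), so 2 is optimal.

2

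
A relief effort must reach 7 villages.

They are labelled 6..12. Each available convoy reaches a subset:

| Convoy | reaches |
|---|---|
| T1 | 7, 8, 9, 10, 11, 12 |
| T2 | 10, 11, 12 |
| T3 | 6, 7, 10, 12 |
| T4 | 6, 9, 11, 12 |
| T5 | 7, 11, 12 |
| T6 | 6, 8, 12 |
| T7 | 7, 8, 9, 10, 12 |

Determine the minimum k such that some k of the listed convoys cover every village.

2

Take {T1, T4}. Their union is {6, 7, 8, 9, 10, 11, 12}, which is all 7 villages.
No single convoy has all 7 villages (the largest, T1, has 6), so 2 is optimal.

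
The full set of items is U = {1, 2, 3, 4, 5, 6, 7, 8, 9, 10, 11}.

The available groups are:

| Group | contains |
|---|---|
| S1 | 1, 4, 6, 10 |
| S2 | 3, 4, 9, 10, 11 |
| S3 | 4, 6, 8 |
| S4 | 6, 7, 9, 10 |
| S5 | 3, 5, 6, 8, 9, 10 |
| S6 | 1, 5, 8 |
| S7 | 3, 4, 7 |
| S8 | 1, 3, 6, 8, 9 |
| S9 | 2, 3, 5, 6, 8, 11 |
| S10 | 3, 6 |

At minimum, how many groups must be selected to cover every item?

3

S1 and S4 and S9 together: S1 ∪ S4 ∪ S9 = {1, 2, 3, 4, 5, 6, 7, 8, 9, 10, 11} — every item is covered.
Only S9 contains 2, so S9 is forced; the remaining 5 items need at least 2 more groups (each remaining group adds at most 3) — so at least 3 groups are needed, and 3 is optimal.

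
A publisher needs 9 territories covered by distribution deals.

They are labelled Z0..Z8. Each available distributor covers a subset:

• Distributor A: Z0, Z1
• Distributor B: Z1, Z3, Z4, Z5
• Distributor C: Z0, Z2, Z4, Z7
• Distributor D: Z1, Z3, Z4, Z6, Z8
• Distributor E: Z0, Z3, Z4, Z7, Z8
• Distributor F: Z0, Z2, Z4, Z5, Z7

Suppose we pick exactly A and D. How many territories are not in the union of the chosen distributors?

3

Union of A, D = {Z0, Z1, Z3, Z4, Z6, Z8}.
Not covered: Z2, Z5, Z7 — 3 territories.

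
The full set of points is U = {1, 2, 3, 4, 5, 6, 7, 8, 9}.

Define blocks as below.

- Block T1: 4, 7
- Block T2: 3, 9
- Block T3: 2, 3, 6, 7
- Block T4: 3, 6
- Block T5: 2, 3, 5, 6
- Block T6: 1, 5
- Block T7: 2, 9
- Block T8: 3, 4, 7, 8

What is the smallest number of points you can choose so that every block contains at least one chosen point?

4

The 4 points {1, 2, 3, 7} hit every block.
The blocks T1, T4, T6, T7 are pairwise disjoint, so any hitting set needs a separate point for each — at least 4. Hence 4 is optimal.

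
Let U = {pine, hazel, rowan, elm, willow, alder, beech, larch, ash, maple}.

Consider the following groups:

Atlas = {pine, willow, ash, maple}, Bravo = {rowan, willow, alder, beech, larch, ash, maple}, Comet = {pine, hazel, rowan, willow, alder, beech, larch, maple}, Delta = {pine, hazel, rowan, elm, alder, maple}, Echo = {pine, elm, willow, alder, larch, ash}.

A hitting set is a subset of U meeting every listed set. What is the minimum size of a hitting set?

2

H = {hazel, ash} meets every group (each contains at least one member of H), and |H| = 2.
No single item lies in every group, so at least 2 are needed and 2 is optimal.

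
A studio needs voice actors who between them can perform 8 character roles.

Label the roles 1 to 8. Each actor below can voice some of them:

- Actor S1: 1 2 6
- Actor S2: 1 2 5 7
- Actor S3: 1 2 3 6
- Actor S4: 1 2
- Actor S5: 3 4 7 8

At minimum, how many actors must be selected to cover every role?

S2 and S3 and S5 together: S2 ∪ S3 ∪ S5 = {1, 2, 3, 4, 5, 6, 7, 8} — every role is covered.
Only S5 contains 4, so S5 is forced; the remaining 4 roles need at least 2 more actors (each remaining actor adds at most 3) — so at least 3 actors are needed, and 3 is optimal.

3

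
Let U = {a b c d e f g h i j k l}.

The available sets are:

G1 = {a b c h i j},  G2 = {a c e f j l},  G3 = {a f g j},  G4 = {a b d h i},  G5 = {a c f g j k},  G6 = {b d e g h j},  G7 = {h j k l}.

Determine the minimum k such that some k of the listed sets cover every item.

Take {G2, G4, G5}. Their union is {a, b, c, d, e, f, g, h, i, j, k, l}, which is all 12 items.
No 2 of the 7 sets cover everything (all 21 combinations miss at least one item), so 3 is optimal.

3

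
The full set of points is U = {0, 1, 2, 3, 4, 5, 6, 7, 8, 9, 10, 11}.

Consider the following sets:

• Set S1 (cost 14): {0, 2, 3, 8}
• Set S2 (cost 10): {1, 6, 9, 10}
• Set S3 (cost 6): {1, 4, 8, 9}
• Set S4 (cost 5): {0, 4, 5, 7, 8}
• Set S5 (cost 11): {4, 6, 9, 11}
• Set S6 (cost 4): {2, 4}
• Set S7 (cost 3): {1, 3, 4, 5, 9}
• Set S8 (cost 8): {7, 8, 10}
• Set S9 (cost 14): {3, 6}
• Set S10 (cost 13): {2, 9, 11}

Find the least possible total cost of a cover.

S2, S4, S7, S10 together cover every point (S2 ∪ S4 ∪ S7 ∪ S10 = {0, 1, 2, 3, 4, 5, 6, 7, 8, 9, 10, 11}); total cost 10 + 5 + 3 + 13 = 31.
The greedy pick S7, S4, S6, S2, S5 costs 33; no covering selection beats 31.

31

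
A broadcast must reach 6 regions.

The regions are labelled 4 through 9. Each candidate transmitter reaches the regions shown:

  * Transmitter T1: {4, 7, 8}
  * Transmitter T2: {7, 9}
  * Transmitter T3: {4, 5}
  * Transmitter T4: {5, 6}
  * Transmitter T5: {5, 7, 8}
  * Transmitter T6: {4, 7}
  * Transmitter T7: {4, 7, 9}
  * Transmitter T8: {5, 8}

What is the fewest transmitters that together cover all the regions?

3

Take {T4, T7, T8}. Their union is {4, 5, 6, 7, 8, 9}, which is all 6 regions.
Only T4 contains 6, so T4 is forced; the remaining 4 regions need at least 2 more transmitters (each remaining transmitter adds at most 3) — so at least 3 transmitters are needed, and 3 is optimal.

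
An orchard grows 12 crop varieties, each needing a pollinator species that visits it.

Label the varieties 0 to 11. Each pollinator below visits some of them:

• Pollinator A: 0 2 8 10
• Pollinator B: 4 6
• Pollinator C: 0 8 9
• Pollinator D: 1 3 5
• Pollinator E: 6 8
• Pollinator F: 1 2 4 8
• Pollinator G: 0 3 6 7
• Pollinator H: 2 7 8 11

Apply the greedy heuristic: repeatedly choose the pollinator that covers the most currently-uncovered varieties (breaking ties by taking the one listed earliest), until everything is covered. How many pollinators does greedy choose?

Greedy: pick A (covers 4 new) → pick D (covers 3 new) → pick B (covers 2 new) → pick H (covers 2 new) → pick C (covers 1 new). Total picks: 5.

5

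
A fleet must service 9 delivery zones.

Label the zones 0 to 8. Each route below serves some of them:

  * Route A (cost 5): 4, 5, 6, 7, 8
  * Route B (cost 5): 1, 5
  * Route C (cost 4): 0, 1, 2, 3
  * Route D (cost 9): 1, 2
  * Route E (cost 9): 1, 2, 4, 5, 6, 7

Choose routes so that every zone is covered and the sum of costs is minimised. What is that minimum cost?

9

A, C together cover every zone (A ∪ C = {0, 1, 2, 3, 4, 5, 6, 7, 8}); total cost 5 + 4 = 9.
No covering selection has total cost below 9.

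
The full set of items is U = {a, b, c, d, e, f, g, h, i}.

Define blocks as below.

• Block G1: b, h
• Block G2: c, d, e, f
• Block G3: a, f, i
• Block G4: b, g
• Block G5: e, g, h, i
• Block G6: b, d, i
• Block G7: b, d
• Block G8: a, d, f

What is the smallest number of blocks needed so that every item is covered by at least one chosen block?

4

Take {G1, G2, G5, G8}. Their union is {a, b, c, d, e, f, g, h, i}, which is all 9 items.
No 3 of the 8 blocks cover everything (all 56 combinations miss at least one item), so 4 is optimal.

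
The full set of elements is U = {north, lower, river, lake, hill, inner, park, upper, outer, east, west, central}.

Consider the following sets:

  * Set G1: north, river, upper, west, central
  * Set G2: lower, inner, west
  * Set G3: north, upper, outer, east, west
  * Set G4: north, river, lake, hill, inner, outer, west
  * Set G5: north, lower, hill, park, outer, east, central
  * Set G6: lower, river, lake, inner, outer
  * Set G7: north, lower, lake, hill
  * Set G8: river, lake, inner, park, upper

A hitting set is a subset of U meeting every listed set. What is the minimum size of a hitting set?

2

Take H = {north, inner}. Each listed set contains at least one of these, so H is a hitting set of size 2.
No single element lies in every set, so at least 2 are needed and 2 is optimal.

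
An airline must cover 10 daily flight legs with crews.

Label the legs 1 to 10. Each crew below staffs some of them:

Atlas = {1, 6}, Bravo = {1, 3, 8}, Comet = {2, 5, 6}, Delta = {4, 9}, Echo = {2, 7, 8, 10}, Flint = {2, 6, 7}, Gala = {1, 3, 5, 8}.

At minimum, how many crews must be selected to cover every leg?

4

Take {Bravo, Comet, Delta, Echo}. Their union is {1, 2, 3, 4, 5, 6, 7, 8, 9, 10}, which is all 10 legs.
No 3 of the 7 crews cover everything (all 35 combinations miss at least one leg), so 4 is optimal.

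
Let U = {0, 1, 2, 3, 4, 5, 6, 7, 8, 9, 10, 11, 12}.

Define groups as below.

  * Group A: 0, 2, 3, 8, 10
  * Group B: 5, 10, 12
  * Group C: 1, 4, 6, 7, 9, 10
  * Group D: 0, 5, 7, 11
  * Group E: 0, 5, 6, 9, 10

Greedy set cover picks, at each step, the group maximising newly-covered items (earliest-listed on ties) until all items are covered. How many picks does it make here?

Greedy: pick C (covers 6 new) → pick A (covers 4 new) → pick B (covers 2 new) → pick D (covers 1 new). Total picks: 4.

4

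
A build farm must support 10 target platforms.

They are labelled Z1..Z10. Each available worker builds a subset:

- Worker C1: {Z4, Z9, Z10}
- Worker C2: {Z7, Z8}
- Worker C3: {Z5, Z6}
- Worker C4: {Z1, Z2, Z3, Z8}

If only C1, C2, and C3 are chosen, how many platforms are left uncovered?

Union of C1, C2, C3 = {Z4, Z5, Z6, Z7, Z8, Z9, Z10}.
Not covered: Z1, Z2, Z3 — 3 platforms.

3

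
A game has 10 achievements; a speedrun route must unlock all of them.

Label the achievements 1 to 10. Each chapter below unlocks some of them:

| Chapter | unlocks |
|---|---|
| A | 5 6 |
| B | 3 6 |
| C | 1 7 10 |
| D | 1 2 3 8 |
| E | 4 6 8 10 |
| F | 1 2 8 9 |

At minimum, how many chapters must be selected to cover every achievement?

5

A and B and C and E and F together: A ∪ B ∪ C ∪ E ∪ F = {1, 2, 3, 4, 5, 6, 7, 8, 9, 10} — every achievement is covered.
No 4 of the 6 chapters cover everything (all 15 combinations miss at least one achievement), so 5 is optimal.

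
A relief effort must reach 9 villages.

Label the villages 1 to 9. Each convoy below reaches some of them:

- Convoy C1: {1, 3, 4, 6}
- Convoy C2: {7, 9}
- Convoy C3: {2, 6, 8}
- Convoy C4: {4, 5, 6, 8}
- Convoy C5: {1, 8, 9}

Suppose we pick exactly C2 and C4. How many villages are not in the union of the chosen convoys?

3

Union of C2, C4 = {4, 5, 6, 7, 8, 9}.
Not covered: 1, 2, 3 — 3 villages.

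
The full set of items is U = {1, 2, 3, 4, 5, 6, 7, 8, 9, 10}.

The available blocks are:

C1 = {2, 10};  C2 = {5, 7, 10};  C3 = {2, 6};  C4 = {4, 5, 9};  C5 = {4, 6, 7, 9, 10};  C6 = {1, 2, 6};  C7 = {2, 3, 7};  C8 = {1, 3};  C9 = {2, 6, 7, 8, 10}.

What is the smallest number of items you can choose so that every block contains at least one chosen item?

4

Take H = {1, 2, 4, 5}. Each listed block contains at least one of these, so H is a hitting set of size 4.
No choice of 3 items meets every block, so 4 is the minimum.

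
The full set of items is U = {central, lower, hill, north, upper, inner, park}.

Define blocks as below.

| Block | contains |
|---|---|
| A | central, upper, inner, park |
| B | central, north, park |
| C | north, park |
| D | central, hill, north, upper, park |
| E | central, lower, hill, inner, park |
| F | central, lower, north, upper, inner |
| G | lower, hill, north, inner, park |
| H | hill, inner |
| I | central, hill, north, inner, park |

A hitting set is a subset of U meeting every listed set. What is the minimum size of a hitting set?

T = {north, inner} meets every block (each contains at least one member of T), and |T| = 2.
The blocks B, H are pairwise disjoint, so any hitting set needs a separate item for each — at least 2. Hence 2 is optimal.

2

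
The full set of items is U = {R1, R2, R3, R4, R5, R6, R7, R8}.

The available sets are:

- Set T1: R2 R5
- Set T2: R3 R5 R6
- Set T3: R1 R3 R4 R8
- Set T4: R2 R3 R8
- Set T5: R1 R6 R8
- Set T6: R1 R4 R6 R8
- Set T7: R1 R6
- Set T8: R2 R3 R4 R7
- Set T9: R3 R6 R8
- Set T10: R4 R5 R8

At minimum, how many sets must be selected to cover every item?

3

Take {T2, T6, T8}. Their union is {R1, R2, R3, R4, R5, R6, R7, R8}, which is all 8 items.
Only T8 contains R7, so T8 is forced; the remaining 4 items need at least 2 more sets (each remaining set adds at most 3) — so at least 3 sets are needed, and 3 is optimal.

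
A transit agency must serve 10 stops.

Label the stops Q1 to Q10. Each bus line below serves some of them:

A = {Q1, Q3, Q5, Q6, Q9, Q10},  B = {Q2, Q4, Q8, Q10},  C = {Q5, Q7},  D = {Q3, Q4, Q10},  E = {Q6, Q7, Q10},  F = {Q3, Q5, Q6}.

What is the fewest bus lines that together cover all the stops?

3

Take {A, B, C}. Their union is {Q1, Q2, Q3, Q4, Q5, Q6, Q7, Q8, Q9, Q10}, which is all 10 stops.
Only A contains Q1, so A is forced; the remaining 4 stops need at least 2 more bus lines (each remaining bus line adds at most 3) — so at least 3 bus lines are needed, and 3 is optimal.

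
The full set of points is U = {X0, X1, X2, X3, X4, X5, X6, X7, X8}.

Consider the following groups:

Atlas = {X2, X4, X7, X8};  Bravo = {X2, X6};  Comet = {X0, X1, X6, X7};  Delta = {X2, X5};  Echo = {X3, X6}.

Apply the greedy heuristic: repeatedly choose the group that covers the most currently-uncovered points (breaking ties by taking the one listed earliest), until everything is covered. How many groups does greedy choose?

Greedy: pick Atlas (covers 4 new) → pick Comet (covers 3 new) → pick Delta (covers 1 new) → pick Echo (covers 1 new). Total picks: 4.

4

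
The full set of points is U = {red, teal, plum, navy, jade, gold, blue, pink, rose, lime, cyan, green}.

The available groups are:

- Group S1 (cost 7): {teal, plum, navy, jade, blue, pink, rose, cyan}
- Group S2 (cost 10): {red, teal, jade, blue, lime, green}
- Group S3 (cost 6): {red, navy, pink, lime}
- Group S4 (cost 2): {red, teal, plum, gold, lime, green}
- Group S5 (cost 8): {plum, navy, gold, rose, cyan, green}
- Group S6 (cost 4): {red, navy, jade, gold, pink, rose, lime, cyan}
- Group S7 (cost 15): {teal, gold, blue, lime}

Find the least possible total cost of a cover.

S1, S4 together cover every point (S1 ∪ S4 = {red, teal, plum, navy, jade, gold, blue, pink, rose, lime, cyan, green}); total cost 7 + 2 = 9.
The greedy pick S4, S6, S1 costs 13; no covering selection beats 9.

9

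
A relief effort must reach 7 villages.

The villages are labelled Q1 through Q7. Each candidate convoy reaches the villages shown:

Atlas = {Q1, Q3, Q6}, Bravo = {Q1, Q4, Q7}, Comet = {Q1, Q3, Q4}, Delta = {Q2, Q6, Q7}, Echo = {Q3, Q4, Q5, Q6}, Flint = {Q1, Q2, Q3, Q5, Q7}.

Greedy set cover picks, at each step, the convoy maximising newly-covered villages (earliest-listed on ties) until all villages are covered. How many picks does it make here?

2

Greedy: pick Flint (covers 5 new) → pick Echo (covers 2 new). Total picks: 2.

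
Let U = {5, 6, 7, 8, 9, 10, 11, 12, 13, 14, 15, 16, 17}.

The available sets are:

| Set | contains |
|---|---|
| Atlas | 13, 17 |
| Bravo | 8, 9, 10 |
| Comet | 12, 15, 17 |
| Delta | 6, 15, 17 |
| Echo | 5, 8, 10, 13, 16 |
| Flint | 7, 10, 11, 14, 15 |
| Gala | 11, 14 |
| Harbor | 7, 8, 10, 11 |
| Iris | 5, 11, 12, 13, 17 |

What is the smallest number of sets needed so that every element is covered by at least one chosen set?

Bravo and Delta and Echo and Flint and Iris together: Bravo ∪ Delta ∪ Echo ∪ Flint ∪ Iris = {5, 6, 7, 8, 9, 10, 11, 12, 13, 14, 15, 16, 17} — every element is covered.
No 4 of the 9 sets cover everything (all 126 combinations miss at least one element), so 5 is optimal.

5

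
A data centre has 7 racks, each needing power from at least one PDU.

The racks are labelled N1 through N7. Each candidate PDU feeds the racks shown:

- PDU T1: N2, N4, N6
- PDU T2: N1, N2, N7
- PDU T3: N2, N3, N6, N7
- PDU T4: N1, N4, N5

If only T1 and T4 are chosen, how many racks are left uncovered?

2

Union of T1, T4 = {N1, N2, N4, N5, N6}.
Not covered: N3, N7 — 2 racks.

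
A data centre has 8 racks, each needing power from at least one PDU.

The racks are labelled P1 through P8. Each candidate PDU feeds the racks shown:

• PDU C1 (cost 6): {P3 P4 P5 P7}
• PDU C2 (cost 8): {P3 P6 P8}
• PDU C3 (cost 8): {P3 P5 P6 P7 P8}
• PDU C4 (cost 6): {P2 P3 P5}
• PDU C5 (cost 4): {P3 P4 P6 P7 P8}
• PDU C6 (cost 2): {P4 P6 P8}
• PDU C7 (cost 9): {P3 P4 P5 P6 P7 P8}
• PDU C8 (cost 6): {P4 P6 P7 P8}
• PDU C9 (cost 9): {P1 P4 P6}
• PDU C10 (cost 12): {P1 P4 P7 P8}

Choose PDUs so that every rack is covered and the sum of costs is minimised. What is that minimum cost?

19

C4, C5, C9 together cover every rack (C4 ∪ C5 ∪ C9 = {P1, P2, P3, P4, P5, P6, P7, P8}); total cost 6 + 4 + 9 = 19.
The greedy pick C6, C1, C4, C9 costs 23; no covering selection beats 19.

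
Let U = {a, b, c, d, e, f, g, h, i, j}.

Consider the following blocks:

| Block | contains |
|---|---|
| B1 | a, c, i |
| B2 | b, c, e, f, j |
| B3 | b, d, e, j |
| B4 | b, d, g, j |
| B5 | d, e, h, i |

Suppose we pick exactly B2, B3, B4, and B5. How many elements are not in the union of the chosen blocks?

1

Union of B2, B3, B4, B5 = {b, c, d, e, f, g, h, i, j}.
Not covered: a — 1 element.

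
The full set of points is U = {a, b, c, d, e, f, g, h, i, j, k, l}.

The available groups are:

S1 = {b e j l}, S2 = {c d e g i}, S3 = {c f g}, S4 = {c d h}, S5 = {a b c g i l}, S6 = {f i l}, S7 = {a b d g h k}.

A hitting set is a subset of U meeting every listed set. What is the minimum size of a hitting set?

3

The 3 points {c, d, l} hit every group.
No choice of 2 points meets every group, so 3 is the minimum.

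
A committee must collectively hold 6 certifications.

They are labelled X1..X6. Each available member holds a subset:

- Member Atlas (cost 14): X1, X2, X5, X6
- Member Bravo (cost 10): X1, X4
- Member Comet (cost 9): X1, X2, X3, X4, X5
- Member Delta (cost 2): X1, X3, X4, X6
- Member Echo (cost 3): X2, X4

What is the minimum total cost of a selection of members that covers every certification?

Comet, Delta together cover every certification (Comet ∪ Delta = {X1, X2, X3, X4, X5, X6}); total cost 9 + 2 = 11.
The greedy pick Delta, Echo, Comet costs 14; no covering selection beats 11.

11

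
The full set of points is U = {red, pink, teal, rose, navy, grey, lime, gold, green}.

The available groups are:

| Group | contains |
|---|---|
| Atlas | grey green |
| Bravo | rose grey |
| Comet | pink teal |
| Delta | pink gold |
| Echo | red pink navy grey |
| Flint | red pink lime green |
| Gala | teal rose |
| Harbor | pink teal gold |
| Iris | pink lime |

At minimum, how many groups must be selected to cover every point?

Take {Bravo, Echo, Flint, Harbor}. Their union is {red, pink, teal, rose, navy, grey, lime, gold, green}, which is all 9 points.
Only Echo contains navy, so Echo is forced; the remaining 5 points need at least 3 more groups (each remaining group adds at most 2) — so at least 4 groups are needed, and 4 is optimal.

4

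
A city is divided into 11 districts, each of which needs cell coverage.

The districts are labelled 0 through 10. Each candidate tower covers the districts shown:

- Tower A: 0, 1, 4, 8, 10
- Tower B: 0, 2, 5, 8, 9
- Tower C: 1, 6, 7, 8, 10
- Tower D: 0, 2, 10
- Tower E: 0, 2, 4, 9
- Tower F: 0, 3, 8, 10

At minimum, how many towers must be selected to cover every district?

4

Take {B, C, E, F}. Their union is {0, 1, 2, 3, 4, 5, 6, 7, 8, 9, 10}, which is all 11 districts.
Only F contains 3, so F is forced; the remaining 7 districts need at least 3 more towers (each remaining tower adds at most 3) — so at least 4 towers are needed, and 4 is optimal.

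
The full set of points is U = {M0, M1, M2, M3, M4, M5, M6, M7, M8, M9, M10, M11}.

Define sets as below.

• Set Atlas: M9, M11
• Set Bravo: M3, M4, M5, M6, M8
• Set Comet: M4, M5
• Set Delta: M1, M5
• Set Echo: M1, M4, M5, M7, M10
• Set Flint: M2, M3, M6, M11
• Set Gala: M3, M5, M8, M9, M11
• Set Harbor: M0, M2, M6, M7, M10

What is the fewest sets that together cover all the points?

Echo, Gala, and Harbor cover everything between them: the union {M0, M1, M2, M3, M4, M5, M6, M7, M8, M9, M10, M11} is all of U.
Each set has at most 5 points, and 2·5 = 10 < 12 — so at least 3 sets are needed, and 3 is optimal.

3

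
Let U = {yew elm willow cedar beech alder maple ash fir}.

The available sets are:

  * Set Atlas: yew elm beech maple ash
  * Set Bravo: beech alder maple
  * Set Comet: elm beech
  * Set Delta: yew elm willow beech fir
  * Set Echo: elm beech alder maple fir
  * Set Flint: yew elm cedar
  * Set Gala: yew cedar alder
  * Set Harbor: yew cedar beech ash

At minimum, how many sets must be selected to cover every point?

Atlas and Delta and Gala together: Atlas ∪ Delta ∪ Gala = {yew, elm, willow, cedar, beech, alder, maple, ash, fir} — every point is covered.
Only Delta contains willow, so Delta is forced; the remaining 4 points need at least 2 more sets (each remaining set adds at most 2) — so at least 3 sets are needed, and 3 is optimal.

3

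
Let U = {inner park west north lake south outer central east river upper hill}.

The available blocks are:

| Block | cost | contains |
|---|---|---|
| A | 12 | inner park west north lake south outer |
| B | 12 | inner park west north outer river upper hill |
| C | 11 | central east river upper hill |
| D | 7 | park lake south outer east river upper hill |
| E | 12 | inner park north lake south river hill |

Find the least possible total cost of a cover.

A, C together cover every element (A ∪ C = {inner, park, west, north, lake, south, outer, central, east, river, upper, hill}); total cost 12 + 11 = 23.
The greedy pick D, A, C costs 30; no covering selection beats 23.

23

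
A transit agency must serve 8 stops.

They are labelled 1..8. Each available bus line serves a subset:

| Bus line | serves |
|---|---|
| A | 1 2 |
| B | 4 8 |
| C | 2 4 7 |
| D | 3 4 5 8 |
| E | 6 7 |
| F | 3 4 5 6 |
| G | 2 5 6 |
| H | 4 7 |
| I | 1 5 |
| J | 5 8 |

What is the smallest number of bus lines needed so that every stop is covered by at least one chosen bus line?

Take {A, D, E}. Their union is {1, 2, 3, 4, 5, 6, 7, 8}, which is all 8 stops.
No 2 of the 10 bus lines cover everything (all 45 combinations miss at least one stop), so 3 is optimal.

3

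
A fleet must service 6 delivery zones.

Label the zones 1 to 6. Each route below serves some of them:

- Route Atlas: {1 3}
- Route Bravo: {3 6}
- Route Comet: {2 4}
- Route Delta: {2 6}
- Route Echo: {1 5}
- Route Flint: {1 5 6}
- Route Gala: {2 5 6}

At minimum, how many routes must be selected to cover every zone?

Bravo and Comet and Flint together: Bravo ∪ Comet ∪ Flint = {1, 2, 3, 4, 5, 6} — every zone is covered.
Only Comet contains 4, so Comet is forced; the remaining 4 zones need at least 2 more routes (each remaining route adds at most 3) — so at least 3 routes are needed, and 3 is optimal.

3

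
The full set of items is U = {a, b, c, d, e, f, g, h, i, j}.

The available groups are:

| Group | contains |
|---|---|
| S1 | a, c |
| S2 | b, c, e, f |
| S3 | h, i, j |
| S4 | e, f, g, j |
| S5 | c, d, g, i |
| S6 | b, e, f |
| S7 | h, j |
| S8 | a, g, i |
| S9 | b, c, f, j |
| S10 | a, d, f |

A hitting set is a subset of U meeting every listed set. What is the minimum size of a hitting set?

T = {a, d, f, j} meets every group (each contains at least one member of T), and |T| = 4.
No choice of 3 items meets every group, so 4 is the minimum.

4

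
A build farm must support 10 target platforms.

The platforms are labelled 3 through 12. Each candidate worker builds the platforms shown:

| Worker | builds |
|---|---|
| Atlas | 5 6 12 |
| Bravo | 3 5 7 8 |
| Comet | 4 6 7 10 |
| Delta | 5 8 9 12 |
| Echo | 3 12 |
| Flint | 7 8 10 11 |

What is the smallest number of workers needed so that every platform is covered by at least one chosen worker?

Bravo and Comet and Delta and Flint together: Bravo ∪ Comet ∪ Delta ∪ Flint = {3, 4, 5, 6, 7, 8, 9, 10, 11, 12} — every platform is covered.
No 3 of the 6 workers cover everything (all 20 combinations miss at least one platform), so 4 is optimal.

4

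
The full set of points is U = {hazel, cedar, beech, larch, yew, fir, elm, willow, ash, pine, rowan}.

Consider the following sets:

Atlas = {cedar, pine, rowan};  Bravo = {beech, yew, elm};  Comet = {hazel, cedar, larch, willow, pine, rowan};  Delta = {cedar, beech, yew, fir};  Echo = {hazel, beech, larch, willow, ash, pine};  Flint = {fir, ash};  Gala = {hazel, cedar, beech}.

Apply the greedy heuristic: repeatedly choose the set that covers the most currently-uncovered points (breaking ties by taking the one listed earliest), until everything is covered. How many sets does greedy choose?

3

Greedy: pick Comet (covers 6 new) → pick Bravo (covers 3 new) → pick Flint (covers 2 new). Total picks: 3.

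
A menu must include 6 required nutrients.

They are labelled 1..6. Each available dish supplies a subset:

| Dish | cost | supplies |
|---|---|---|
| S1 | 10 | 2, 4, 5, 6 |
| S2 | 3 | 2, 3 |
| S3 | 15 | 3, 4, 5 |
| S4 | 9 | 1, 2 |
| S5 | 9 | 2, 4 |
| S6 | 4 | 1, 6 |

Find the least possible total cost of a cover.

S1, S2, S6 together cover every nutrient (S1 ∪ S2 ∪ S6 = {1, 2, 3, 4, 5, 6}); total cost 10 + 3 + 4 = 17.
No covering selection has total cost below 17.

17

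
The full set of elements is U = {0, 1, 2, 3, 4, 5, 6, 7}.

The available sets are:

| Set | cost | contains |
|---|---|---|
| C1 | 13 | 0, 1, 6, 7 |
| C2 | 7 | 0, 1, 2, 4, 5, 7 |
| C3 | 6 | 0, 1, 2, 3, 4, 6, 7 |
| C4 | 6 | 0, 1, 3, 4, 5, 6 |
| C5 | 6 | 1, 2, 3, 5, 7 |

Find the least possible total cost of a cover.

12

C3, C4 together cover every element (C3 ∪ C4 = {0, 1, 2, 3, 4, 5, 6, 7}); total cost 6 + 6 = 12.
No covering selection has total cost below 12.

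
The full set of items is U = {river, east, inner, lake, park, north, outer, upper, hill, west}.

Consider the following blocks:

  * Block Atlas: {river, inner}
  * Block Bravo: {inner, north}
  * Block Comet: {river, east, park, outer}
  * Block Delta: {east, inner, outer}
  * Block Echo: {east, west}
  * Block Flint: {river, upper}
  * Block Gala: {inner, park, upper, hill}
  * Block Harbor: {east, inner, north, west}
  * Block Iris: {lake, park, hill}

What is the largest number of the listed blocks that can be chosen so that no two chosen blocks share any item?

4

Bravo, Echo, Flint, Iris are pairwise disjoint (Bravo={inner,north}; Echo={east,west}; Flint={river,upper}; Iris={lake,park,hill}).
Every remaining block overlaps one of these, and no 5 of the listed blocks are pairwise disjoint, so 4 is the maximum.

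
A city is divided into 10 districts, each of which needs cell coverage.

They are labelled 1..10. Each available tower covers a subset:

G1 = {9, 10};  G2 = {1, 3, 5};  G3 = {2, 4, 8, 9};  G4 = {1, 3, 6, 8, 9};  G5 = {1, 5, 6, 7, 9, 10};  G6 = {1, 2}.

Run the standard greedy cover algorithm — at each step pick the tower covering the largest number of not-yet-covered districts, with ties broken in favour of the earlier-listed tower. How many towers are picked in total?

Greedy: pick G5 (covers 6 new) → pick G3 (covers 3 new) → pick G2 (covers 1 new). Total picks: 3.

3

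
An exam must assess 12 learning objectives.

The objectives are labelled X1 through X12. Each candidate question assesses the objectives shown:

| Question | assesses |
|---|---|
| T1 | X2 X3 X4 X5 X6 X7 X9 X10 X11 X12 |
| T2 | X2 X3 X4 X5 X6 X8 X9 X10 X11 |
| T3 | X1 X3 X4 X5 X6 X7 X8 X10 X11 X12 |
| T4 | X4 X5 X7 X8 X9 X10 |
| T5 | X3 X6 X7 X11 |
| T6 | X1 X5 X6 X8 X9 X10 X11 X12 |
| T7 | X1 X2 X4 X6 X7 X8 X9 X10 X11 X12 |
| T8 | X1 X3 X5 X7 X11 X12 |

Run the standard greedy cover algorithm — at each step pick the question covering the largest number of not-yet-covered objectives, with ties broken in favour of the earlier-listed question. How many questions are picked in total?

2

Greedy: pick T1 (covers 10 new) → pick T3 (covers 2 new). Total picks: 2.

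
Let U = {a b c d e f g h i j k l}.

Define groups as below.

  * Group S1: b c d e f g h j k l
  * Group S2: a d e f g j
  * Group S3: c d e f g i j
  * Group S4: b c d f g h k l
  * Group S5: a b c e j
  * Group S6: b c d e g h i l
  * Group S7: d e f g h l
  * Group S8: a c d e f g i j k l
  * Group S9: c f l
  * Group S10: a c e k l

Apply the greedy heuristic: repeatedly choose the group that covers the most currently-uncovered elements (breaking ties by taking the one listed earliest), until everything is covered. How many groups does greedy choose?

2

Greedy: pick S1 (covers 10 new) → pick S8 (covers 2 new). Total picks: 2.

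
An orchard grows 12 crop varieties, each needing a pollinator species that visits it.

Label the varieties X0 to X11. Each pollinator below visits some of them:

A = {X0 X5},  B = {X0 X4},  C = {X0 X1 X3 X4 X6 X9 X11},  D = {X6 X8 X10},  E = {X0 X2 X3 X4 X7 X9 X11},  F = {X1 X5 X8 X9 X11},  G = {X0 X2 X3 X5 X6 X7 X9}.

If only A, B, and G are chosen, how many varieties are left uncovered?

Union of A, B, G = {X0, X2, X3, X4, X5, X6, X7, X9}.
Not covered: X1, X8, X10, X11 — 4 varieties.

4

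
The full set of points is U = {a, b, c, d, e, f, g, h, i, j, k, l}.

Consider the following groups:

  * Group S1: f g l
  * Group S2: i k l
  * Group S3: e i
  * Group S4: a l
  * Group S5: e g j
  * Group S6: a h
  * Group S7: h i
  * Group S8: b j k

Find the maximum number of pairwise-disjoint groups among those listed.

S1, S3, S6, S8 are pairwise disjoint (S1={f,g,l}; S3={e,i}; S6={a,h}; S8={b,j,k}).
Every remaining group overlaps one of these, and no 5 of the listed groups are pairwise disjoint, so 4 is the maximum.

4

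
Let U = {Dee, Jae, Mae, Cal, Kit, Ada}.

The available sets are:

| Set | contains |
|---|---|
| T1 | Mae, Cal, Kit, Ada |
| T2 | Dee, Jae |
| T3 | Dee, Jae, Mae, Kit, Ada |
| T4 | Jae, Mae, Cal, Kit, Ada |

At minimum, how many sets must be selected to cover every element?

T1 and T2 cover everything between them: the union {Dee, Jae, Mae, Cal, Kit, Ada} is all of U.
No single set has all 6 elements (the largest, T3, has 5), so 2 is optimal.

2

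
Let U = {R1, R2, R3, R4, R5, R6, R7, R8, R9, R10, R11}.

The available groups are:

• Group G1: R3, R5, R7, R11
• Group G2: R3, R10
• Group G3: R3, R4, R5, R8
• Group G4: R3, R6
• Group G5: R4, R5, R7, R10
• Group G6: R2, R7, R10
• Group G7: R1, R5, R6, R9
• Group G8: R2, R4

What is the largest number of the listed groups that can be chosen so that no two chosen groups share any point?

3

G2, G7, G8 are pairwise disjoint (G2={R3,R10}; G7={R1,R5,R6,R9}; G8={R2,R4}).
Every remaining group overlaps one of these, and no 4 of the listed groups are pairwise disjoint, so 3 is the maximum.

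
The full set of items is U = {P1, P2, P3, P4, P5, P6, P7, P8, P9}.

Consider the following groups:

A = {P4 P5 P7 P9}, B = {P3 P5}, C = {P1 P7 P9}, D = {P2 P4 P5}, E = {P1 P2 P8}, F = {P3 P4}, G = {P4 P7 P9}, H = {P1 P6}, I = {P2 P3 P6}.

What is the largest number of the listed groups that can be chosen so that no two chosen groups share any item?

3

B, G, H are pairwise disjoint (B={P3,P5}; G={P4,P7,P9}; H={P1,P6}).
Every remaining group overlaps one of these, and no 4 of the listed groups are pairwise disjoint, so 3 is the maximum.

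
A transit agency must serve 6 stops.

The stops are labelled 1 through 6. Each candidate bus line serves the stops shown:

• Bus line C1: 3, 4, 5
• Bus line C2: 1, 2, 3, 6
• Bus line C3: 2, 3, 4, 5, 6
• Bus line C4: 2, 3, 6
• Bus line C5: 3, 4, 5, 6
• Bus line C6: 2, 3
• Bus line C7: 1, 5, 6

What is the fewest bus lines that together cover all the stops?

C3 and C7 together: C3 ∪ C7 = {1, 2, 3, 4, 5, 6} — every stop is covered.
No single bus line has all 6 stops (the largest, C3, has 5), so 2 is optimal.

2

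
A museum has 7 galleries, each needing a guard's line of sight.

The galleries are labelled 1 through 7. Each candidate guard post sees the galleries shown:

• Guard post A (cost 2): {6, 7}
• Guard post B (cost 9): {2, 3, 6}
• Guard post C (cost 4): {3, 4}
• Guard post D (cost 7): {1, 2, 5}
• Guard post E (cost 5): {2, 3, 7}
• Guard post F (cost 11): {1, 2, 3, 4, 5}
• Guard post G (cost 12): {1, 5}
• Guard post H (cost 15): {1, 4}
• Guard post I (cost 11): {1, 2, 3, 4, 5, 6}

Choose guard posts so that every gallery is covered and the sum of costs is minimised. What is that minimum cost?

13

A, C, D together cover every gallery (A ∪ C ∪ D = {1, 2, 3, 4, 5, 6, 7}); total cost 2 + 4 + 7 = 13.
No covering selection has total cost below 13.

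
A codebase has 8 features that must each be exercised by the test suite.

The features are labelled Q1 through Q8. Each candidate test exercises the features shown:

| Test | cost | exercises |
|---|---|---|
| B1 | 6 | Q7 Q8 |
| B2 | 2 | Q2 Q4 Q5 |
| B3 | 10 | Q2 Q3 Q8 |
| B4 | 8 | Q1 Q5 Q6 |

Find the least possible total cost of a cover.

B1, B2, B3, B4 together cover every feature (B1 ∪ B2 ∪ B3 ∪ B4 = {Q1, Q2, Q3, Q4, Q5, Q6, Q7, Q8}); total cost 6 + 2 + 10 + 8 = 26.
No covering selection has total cost below 26.

26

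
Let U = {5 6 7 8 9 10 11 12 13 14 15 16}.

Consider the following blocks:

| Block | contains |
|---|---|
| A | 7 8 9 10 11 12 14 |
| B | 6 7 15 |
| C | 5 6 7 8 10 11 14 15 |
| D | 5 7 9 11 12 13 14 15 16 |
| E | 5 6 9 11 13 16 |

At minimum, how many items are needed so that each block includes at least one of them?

2

Take H = {6, 14}. Each listed block contains at least one of these, so H is a hitting set of size 2.
No single item lies in every block, so at least 2 are needed and 2 is optimal.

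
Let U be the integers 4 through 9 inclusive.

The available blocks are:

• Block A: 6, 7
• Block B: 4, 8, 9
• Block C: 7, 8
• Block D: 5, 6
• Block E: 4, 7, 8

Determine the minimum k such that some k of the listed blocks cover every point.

3

A, B, and D cover everything between them: the union {4, 5, 6, 7, 8, 9} is all of U.
Only D contains 5, so D is forced; the remaining 4 points need at least 2 more blocks (each remaining block adds at most 3) — so at least 3 blocks are needed, and 3 is optimal.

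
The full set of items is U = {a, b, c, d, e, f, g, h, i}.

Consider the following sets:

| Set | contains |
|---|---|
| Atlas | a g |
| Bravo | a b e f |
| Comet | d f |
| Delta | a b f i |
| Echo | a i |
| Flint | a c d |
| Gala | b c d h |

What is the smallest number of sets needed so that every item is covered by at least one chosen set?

4

Take {Atlas, Bravo, Echo, Gala}. Their union is {a, b, c, d, e, f, g, h, i}, which is all 9 items.
No 3 of the 7 sets cover everything (all 35 combinations miss at least one item), so 4 is optimal.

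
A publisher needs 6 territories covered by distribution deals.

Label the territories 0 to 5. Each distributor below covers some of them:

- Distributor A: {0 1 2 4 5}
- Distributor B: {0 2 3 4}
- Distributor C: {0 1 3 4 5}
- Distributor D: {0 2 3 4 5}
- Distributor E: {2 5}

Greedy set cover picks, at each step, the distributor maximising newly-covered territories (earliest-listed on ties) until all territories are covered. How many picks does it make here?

2

Greedy: pick A (covers 5 new) → pick B (covers 1 new). Total picks: 2.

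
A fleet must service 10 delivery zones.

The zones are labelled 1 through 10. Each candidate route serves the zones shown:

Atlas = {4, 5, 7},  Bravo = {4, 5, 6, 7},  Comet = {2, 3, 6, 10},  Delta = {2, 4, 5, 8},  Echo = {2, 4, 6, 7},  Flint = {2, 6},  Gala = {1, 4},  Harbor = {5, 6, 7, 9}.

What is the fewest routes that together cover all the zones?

Take {Comet, Delta, Gala, Harbor}. Their union is {1, 2, 3, 4, 5, 6, 7, 8, 9, 10}, which is all 10 zones.
No 3 of the 8 routes cover everything (all 56 combinations miss at least one zone), so 4 is optimal.

4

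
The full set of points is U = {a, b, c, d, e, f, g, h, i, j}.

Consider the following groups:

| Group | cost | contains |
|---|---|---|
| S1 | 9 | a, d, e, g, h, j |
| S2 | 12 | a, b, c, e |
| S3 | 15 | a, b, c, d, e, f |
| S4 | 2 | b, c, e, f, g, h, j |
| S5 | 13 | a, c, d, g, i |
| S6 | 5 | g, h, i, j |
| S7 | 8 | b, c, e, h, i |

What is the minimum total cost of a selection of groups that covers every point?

15

S4, S5 together cover every point (S4 ∪ S5 = {a, b, c, d, e, f, g, h, i, j}); total cost 2 + 13 = 15.
No covering selection has total cost below 15.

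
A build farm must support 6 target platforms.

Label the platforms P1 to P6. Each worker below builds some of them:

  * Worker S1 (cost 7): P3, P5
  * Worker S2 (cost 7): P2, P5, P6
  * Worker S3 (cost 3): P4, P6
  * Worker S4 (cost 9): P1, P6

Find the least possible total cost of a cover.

S1, S2, S3, S4 together cover every platform (S1 ∪ S2 ∪ S3 ∪ S4 = {P1, P2, P3, P4, P5, P6}); total cost 7 + 7 + 3 + 9 = 26.
No covering selection has total cost below 26.

26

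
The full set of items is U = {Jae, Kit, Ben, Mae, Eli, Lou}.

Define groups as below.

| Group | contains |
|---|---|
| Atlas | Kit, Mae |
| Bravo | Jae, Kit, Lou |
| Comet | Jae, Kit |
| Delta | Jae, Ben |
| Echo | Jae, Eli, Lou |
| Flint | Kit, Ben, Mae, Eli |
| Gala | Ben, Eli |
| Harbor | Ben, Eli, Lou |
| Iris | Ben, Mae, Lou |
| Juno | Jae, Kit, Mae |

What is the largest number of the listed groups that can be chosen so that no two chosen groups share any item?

Atlas, Harbor are pairwise disjoint (Atlas={Kit,Mae}; Harbor={Ben,Eli,Lou}).
Every remaining group overlaps one of these, and no 3 of the listed groups are pairwise disjoint, so 2 is the maximum.

2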